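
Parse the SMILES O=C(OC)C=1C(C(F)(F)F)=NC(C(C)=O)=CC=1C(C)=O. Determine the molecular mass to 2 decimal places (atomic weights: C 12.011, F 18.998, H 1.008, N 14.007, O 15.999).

First, the molecular formula is C12H10F3NO4 (counting implicit H from valence).
  C: 12 × 12.011 = 144.132
  F: 3 × 18.998 = 56.994
  H: 10 × 1.008 = 10.080
  N: 1 × 14.007 = 14.007
  O: 4 × 15.999 = 63.996
Sum: 12×12.011 + 3×18.998 + 10×1.008 + 1×14.007 + 4×15.999 = 289.209 → 289.21 g/mol.

289.21 g/mol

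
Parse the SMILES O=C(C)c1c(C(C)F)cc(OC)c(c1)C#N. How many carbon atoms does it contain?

12

Count every carbon token in the SMILES (each C, including those in ring-closure positions and inside branches).
Carbon count: 12.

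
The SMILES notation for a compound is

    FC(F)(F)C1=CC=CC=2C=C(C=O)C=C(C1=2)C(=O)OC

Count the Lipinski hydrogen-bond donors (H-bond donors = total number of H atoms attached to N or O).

0

Donors: find every N or O and count the H atoms it carries.
  atom 13 (O): bond orders sum to 2 → 0 H
  atom 18 (O): bond orders sum to 2 → 0 H
  atom 19 (O): bond orders sum to 2 → 0 H
Lipinski HBD = 0.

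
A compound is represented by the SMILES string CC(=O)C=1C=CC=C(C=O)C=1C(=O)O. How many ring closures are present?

In SMILES, each pair of matching ring-closure digits denotes one ring-closing bond; the number of such bonds equals the number of independent rings.
Ring-closure bonds here: 1.

1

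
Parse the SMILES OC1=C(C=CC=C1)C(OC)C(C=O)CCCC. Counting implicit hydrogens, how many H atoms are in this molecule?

20

Walk through each heavy atom and fill implicit hydrogens from standard valence (C 4, N 3, O 2, S 2, halogen 1):
  atom 1: O, bond orders sum to 1 (valence 2) → 1 H
  atom 2: C, bond orders sum to 4 (valence 4) → 0 H
  atom 3: C, bond orders sum to 4 (valence 4) → 0 H
  atom 4: C, bond orders sum to 3 (valence 4) → 1 H
  atom 5: C, bond orders sum to 3 (valence 4) → 1 H
  atom 6: C, bond orders sum to 3 (valence 4) → 1 H
  atom 7: C, bond orders sum to 3 (valence 4) → 1 H
  atom 8: C, bond orders sum to 3 (valence 4) → 1 H
  atom 9: O, bond orders sum to 2 (valence 2) → 0 H
  atom 10: C, bond orders sum to 1 (valence 4) → 3 H
  atom 11: C, bond orders sum to 3 (valence 4) → 1 H
  atom 12: C, bond orders sum to 3 (valence 4) → 1 H
  atom 13: O, bond orders sum to 2 (valence 2) → 0 H
  atom 14: C, bond orders sum to 2 (valence 4) → 2 H
  atom 15: C, bond orders sum to 2 (valence 4) → 2 H
  atom 16: C, bond orders sum to 2 (valence 4) → 2 H
  atom 17: C, bond orders sum to 1 (valence 4) → 3 H
Total hydrogens: 20.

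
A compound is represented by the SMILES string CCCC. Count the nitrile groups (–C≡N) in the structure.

Scan the SMILES for the nitrile motif — none present.

0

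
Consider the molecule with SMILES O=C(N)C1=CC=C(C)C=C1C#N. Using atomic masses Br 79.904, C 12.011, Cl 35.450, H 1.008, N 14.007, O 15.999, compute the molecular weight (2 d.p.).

160.18 g/mol

First, the molecular formula is C9H8N2O (counting implicit H from valence).
  C: 9 × 12.011 = 108.099
  H: 8 × 1.008 = 8.064
  N: 2 × 14.007 = 28.014
  O: 1 × 15.999 = 15.999
Sum: 9×12.011 + 8×1.008 + 2×14.007 + 1×15.999 = 160.176 → 160.18 g/mol.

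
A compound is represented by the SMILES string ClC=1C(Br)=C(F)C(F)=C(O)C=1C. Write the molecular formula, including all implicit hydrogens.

C7H4BrClF2O

Walk through each heavy atom and fill implicit hydrogens from standard valence (C 4, N 3, O 2, S 2, halogen 1):
  atom 1: Cl (halogen, monovalent) → 0 H
  atom 2: C, bond orders sum to 4 (valence 4) → 0 H
  atom 3: C, bond orders sum to 4 (valence 4) → 0 H
  atom 4: Br (halogen, monovalent) → 0 H
  atom 5: C, bond orders sum to 4 (valence 4) → 0 H
  atom 6: F (halogen, monovalent) → 0 H
  atom 7: C, bond orders sum to 4 (valence 4) → 0 H
  atom 8: F (halogen, monovalent) → 0 H
  atom 9: C, bond orders sum to 4 (valence 4) → 0 H
  atom 10: O, bond orders sum to 1 (valence 2) → 1 H
  atom 11: C, bond orders sum to 4 (valence 4) → 0 H
  atom 12: C, bond orders sum to 1 (valence 4) → 3 H
Totals → C:7, H:4, Br:1, Cl:1, F:2, O:1.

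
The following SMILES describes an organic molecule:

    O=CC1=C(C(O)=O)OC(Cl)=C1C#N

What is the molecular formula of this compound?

C7H2ClNO4

Walk through each heavy atom and fill implicit hydrogens from standard valence (C 4, N 3, O 2, S 2, halogen 1):
  atom 1: O, bond orders sum to 2 (valence 2) → 0 H
  atom 2: C, bond orders sum to 3 (valence 4) → 1 H
  atom 3: C, bond orders sum to 4 (valence 4) → 0 H
  atom 4: C, bond orders sum to 4 (valence 4) → 0 H
  atom 5: C, bond orders sum to 4 (valence 4) → 0 H
  atom 6: O, bond orders sum to 1 (valence 2) → 1 H
  atom 7: O, bond orders sum to 2 (valence 2) → 0 H
  atom 8: O, bond orders sum to 2 (valence 2) → 0 H
  atom 9: C, bond orders sum to 4 (valence 4) → 0 H
  atom 10: Cl (halogen, monovalent) → 0 H
  atom 11: C, bond orders sum to 4 (valence 4) → 0 H
  atom 12: C, bond orders sum to 4 (valence 4) → 0 H
  atom 13: N, bond orders sum to 3 (valence 3) → 0 H
Totals → C:7, H:2, Cl:1, N:1, O:4.
In Hill order: C7H2ClNO4.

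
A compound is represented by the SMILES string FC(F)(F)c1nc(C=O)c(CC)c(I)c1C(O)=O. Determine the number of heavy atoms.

Every atom symbol written in the SMILES (organic subset) is one heavy atom; implicit H are not written.
Heavy atoms by element → C:10, F:3, I:1, N:1, O:3.
Total: 18.

18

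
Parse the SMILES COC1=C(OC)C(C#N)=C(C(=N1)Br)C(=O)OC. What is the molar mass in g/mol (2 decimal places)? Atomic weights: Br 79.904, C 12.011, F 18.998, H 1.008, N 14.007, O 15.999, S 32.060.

First, the molecular formula is C10H9BrN2O4 (counting implicit H from valence).
  Br: 1 × 79.904 = 79.904
  C: 10 × 12.011 = 120.110
  H: 9 × 1.008 = 9.072
  N: 2 × 14.007 = 28.014
  O: 4 × 15.999 = 63.996
Sum: 1×79.904 + 10×12.011 + 9×1.008 + 2×14.007 + 4×15.999 = 301.096 → 301.10 g/mol.

301.10 g/mol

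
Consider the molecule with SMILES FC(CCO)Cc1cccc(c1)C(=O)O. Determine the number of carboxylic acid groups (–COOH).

1

The carboxylic acid motif appears at heavy-atom position 13 in the SMILES.
Other groups present: 1 hydroxyl.
Carboxylic acid count: 1.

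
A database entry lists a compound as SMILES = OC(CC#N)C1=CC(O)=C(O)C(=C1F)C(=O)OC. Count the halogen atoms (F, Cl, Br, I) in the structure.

1

Halogen atoms appear at heavy-atom position 14 (1×F).
Other groups present: 1 ester, 3 hydroxyl, 1 nitrile.
Halogen count: 1.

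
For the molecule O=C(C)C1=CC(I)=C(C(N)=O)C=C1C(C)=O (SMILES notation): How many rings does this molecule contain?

In SMILES, each pair of matching ring-closure digits denotes one ring-closing bond; the number of such bonds equals the number of independent rings.
Ring-closure bonds here: 1.

1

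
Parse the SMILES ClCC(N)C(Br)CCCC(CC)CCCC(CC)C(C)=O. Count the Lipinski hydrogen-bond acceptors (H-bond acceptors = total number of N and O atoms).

N atoms: 1; O atoms: 1.
Lipinski HBA = 1 + 1 = 2.

2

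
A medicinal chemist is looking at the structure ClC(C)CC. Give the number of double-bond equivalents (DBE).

0

Degree of unsaturation = (number of rings) + (number of π bonds).
Ring closures in the SMILES: 0.
π bonds: none → 0 DoU from unsaturation.
Total DoU = 0 + 0 = 0.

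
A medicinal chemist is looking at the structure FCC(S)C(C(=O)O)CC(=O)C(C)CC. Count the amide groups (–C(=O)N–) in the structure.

Scan the SMILES for the amide motif — none present.
Groups that are present: 1 carboxylic acid, 1 ketone, 1 thiol.

0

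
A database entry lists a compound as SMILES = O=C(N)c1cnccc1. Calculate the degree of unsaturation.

5

Molecular formula: C6H6N2O.
DoU = (2C + 2 + N − H − X) / 2, where X is the halogen count and O/S are ignored.
    = (2·6 + 2 + 2 − 6 − 0) / 2 = 10 / 2 = 5.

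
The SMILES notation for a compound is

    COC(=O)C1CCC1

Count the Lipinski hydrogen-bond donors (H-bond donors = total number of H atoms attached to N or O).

Donors: find every N or O and count the H atoms it carries.
  atom 2 (O): bond orders sum to 2 → 0 H
  atom 4 (O): bond orders sum to 2 → 0 H
Lipinski HBD = 0.

0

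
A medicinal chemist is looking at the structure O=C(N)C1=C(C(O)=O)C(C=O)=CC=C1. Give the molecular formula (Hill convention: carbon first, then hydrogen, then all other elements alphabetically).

C9H7NO4

Walk through each heavy atom and fill implicit hydrogens from standard valence (C 4, N 3, O 2, S 2, halogen 1):
  atom 1: O, bond orders sum to 2 (valence 2) → 0 H
  atom 2: C, bond orders sum to 4 (valence 4) → 0 H
  atom 3: N, bond orders sum to 1 (valence 3) → 2 H
  atom 4: C, bond orders sum to 4 (valence 4) → 0 H
  atom 5: C, bond orders sum to 4 (valence 4) → 0 H
  atom 6: C, bond orders sum to 4 (valence 4) → 0 H
  atom 7: O, bond orders sum to 1 (valence 2) → 1 H
  atom 8: O, bond orders sum to 2 (valence 2) → 0 H
  atom 9: C, bond orders sum to 4 (valence 4) → 0 H
  atom 10: C, bond orders sum to 3 (valence 4) → 1 H
  atom 11: O, bond orders sum to 2 (valence 2) → 0 H
  atom 12: C, bond orders sum to 3 (valence 4) → 1 H
  atom 13: C, bond orders sum to 3 (valence 4) → 1 H
  atom 14: C, bond orders sum to 3 (valence 4) → 1 H
Totals → C:9, H:7, N:1, O:4.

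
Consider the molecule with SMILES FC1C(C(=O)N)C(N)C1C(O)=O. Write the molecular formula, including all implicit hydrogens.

Walk through each heavy atom and fill implicit hydrogens from standard valence (C 4, N 3, O 2, S 2, halogen 1):
  atom 1: F (halogen, monovalent) → 0 H
  atom 2: C, bond orders sum to 3 (valence 4) → 1 H
  atom 3: C, bond orders sum to 3 (valence 4) → 1 H
  atom 4: C, bond orders sum to 4 (valence 4) → 0 H
  atom 5: O, bond orders sum to 2 (valence 2) → 0 H
  atom 6: N, bond orders sum to 1 (valence 3) → 2 H
  atom 7: C, bond orders sum to 3 (valence 4) → 1 H
  atom 8: N, bond orders sum to 1 (valence 3) → 2 H
  atom 9: C, bond orders sum to 3 (valence 4) → 1 H
  atom 10: C, bond orders sum to 4 (valence 4) → 0 H
  atom 11: O, bond orders sum to 1 (valence 2) → 1 H
  atom 12: O, bond orders sum to 2 (valence 2) → 0 H
Totals → C:6, H:9, F:1, N:2, O:3.

C6H9FN2O3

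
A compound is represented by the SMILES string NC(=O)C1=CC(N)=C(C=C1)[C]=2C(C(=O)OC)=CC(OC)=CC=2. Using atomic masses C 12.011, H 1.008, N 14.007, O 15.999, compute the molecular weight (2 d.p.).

First, the molecular formula is C16H16N2O4 (counting implicit H from valence).
  C: 16 × 12.011 = 192.176
  H: 16 × 1.008 = 16.128
  N: 2 × 14.007 = 28.014
  O: 4 × 15.999 = 63.996
Sum: 16×12.011 + 16×1.008 + 2×14.007 + 4×15.999 = 300.314 → 300.31 g/mol.

300.31 g/mol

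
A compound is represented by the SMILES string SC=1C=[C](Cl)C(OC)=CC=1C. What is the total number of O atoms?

Scan the SMILES for O atoms (remember two-letter symbols like Cl and Br are single atoms).
Oxygen count: 1.

1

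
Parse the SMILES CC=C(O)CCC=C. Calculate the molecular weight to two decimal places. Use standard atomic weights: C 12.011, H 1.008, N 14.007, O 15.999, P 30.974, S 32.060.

First, the molecular formula is C7H12O (counting implicit H from valence).
  C: 7 × 12.011 = 84.077
  H: 12 × 1.008 = 12.096
  O: 1 × 15.999 = 15.999
Sum: 7×12.011 + 12×1.008 + 1×15.999 = 112.172 → 112.17 g/mol.

112.17 g/mol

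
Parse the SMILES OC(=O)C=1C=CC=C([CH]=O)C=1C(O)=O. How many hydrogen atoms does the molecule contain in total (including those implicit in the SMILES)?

6

Walk through each heavy atom and fill implicit hydrogens from standard valence (C 4, N 3, O 2, S 2, halogen 1):
  atom 1: O, bond orders sum to 1 (valence 2) → 1 H
  atom 2: C, bond orders sum to 4 (valence 4) → 0 H
  atom 3: O, bond orders sum to 2 (valence 2) → 0 H
  atom 4: C, bond orders sum to 4 (valence 4) → 0 H
  atom 5: C, bond orders sum to 3 (valence 4) → 1 H
  atom 6: C, bond orders sum to 3 (valence 4) → 1 H
  atom 7: C, bond orders sum to 3 (valence 4) → 1 H
  atom 8: C, bond orders sum to 4 (valence 4) → 0 H
  atom 9: C with explicit H count 1
  atom 10: O, bond orders sum to 2 (valence 2) → 0 H
  atom 11: C, bond orders sum to 4 (valence 4) → 0 H
  atom 12: C, bond orders sum to 4 (valence 4) → 0 H
  atom 13: O, bond orders sum to 1 (valence 2) → 1 H
  atom 14: O, bond orders sum to 2 (valence 2) → 0 H
Total hydrogens: 6.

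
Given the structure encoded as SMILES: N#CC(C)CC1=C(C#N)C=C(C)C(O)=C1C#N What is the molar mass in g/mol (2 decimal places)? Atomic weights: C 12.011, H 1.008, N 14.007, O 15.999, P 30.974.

225.25 g/mol

First, the molecular formula is C13H11N3O (counting implicit H from valence).
  C: 13 × 12.011 = 156.143
  H: 11 × 1.008 = 11.088
  N: 3 × 14.007 = 42.021
  O: 1 × 15.999 = 15.999
Sum: 13×12.011 + 11×1.008 + 3×14.007 + 1×15.999 = 225.251 → 225.25 g/mol.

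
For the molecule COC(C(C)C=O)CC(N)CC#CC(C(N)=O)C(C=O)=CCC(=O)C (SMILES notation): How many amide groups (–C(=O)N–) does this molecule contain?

The amide motif appears at heavy-atom position 15 in the SMILES.
Other groups present: 2 aldehyde, 1 alkene, 1 alkyne, 1 ether, 1 ketone, 1 primary amine.
Amide count: 1.

1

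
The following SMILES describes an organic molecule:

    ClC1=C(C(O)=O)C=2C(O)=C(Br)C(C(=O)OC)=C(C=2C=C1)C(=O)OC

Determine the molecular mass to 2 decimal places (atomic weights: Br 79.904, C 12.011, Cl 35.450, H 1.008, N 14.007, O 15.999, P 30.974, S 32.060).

First, the molecular formula is C15H10BrClO7 (counting implicit H from valence).
  Br: 1 × 79.904 = 79.904
  C: 15 × 12.011 = 180.165
  Cl: 1 × 35.450 = 35.450
  H: 10 × 1.008 = 10.080
  O: 7 × 15.999 = 111.993
Sum: 1×79.904 + 15×12.011 + 1×35.450 + 10×1.008 + 7×15.999 = 417.592 → 417.59 g/mol.

417.59 g/mol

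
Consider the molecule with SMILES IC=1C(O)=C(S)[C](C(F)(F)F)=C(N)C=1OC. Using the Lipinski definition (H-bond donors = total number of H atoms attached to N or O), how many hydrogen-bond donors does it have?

Donors: find every N or O and count the H atoms it carries.
  atom 4 (O): bond orders sum to 1 → 1 H
  atom 13 (N): bond orders sum to 1 → 2 H
  atom 15 (O): bond orders sum to 2 → 0 H
Lipinski HBD = 3.

3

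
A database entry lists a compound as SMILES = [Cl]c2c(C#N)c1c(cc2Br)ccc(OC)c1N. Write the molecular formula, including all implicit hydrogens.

C12H8BrClN2O

Walk through each heavy atom and fill implicit hydrogens from standard valence (C 4, N 3, O 2, S 2, halogen 1); for lowercase aromatic atoms, an aromatic c carries 1 H when it has two neighbours and 0 H with three, and aromatic n carries 0 H:
  atom 1: Cl with explicit H count 0
  atom 2: aromatic c, 3 neighbours → 0 H
  atom 3: aromatic c, 3 neighbours → 0 H
  atom 4: C, bond orders sum to 4 (valence 4) → 0 H
  atom 5: N, bond orders sum to 3 (valence 3) → 0 H
  atom 6: aromatic c, 3 neighbours → 0 H
  atom 7: aromatic c, 3 neighbours → 0 H
  atom 8: aromatic c, 2 neighbours → 1 H
  atom 9: aromatic c, 3 neighbours → 0 H
  atom 10: Br (halogen, monovalent) → 0 H
  atom 11: aromatic c, 2 neighbours → 1 H
  atom 12: aromatic c, 2 neighbours → 1 H
  atom 13: aromatic c, 3 neighbours → 0 H
  atom 14: O, bond orders sum to 2 (valence 2) → 0 H
  atom 15: C, bond orders sum to 1 (valence 4) → 3 H
  atom 16: aromatic c, 3 neighbours → 0 H
  atom 17: N, bond orders sum to 1 (valence 3) → 2 H
Totals → C:12, H:8, Br:1, Cl:1, N:2, O:1.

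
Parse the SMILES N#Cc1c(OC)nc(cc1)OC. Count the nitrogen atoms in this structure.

Scan the SMILES for N atoms (remember two-letter symbols like Cl and Br are single atoms).
Nitrogen count: 2.

2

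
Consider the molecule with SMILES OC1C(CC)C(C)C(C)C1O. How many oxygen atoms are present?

Scan the SMILES for O atoms (remember two-letter symbols like Cl and Br are single atoms).
Oxygen count: 2.

2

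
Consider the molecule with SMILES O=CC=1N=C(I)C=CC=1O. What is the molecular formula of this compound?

C6H4INO2

Walk through each heavy atom and fill implicit hydrogens from standard valence (C 4, N 3, O 2, S 2, halogen 1):
  atom 1: O, bond orders sum to 2 (valence 2) → 0 H
  atom 2: C, bond orders sum to 3 (valence 4) → 1 H
  atom 3: C, bond orders sum to 4 (valence 4) → 0 H
  atom 4: N, bond orders sum to 3 (valence 3) → 0 H
  atom 5: C, bond orders sum to 4 (valence 4) → 0 H
  atom 6: I (halogen, monovalent) → 0 H
  atom 7: C, bond orders sum to 3 (valence 4) → 1 H
  atom 8: C, bond orders sum to 3 (valence 4) → 1 H
  atom 9: C, bond orders sum to 4 (valence 4) → 0 H
  atom 10: O, bond orders sum to 1 (valence 2) → 1 H
Totals → C:6, H:4, I:1, N:1, O:2.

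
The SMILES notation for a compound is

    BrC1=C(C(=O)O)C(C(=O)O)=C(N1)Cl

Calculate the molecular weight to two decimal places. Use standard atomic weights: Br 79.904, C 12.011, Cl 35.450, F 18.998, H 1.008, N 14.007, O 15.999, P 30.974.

First, the molecular formula is C6H3BrClNO4 (counting implicit H from valence).
  Br: 1 × 79.904 = 79.904
  C: 6 × 12.011 = 72.066
  Cl: 1 × 35.450 = 35.450
  H: 3 × 1.008 = 3.024
  N: 1 × 14.007 = 14.007
  O: 4 × 15.999 = 63.996
Sum: 1×79.904 + 6×12.011 + 1×35.450 + 3×1.008 + 1×14.007 + 4×15.999 = 268.447 → 268.45 g/mol.

268.45 g/mol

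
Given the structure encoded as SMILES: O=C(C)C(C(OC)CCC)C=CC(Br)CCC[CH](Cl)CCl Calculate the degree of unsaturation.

Molecular formula: C16H27BrCl2O2.
DoU = (2C + 2 + N − H − X) / 2, where X is the halogen count and O/S are ignored.
    = (2·16 + 2 + 0 − 27 − 3) / 2 = 4 / 2 = 2.

2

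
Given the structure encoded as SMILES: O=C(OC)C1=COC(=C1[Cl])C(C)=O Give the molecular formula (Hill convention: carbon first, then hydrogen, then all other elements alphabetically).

Walk through each heavy atom and fill implicit hydrogens from standard valence (C 4, N 3, O 2, S 2, halogen 1):
  atom 1: O, bond orders sum to 2 (valence 2) → 0 H
  atom 2: C, bond orders sum to 4 (valence 4) → 0 H
  atom 3: O, bond orders sum to 2 (valence 2) → 0 H
  atom 4: C, bond orders sum to 1 (valence 4) → 3 H
  atom 5: C, bond orders sum to 4 (valence 4) → 0 H
  atom 6: C, bond orders sum to 3 (valence 4) → 1 H
  atom 7: O, bond orders sum to 2 (valence 2) → 0 H
  atom 8: C, bond orders sum to 4 (valence 4) → 0 H
  atom 9: C, bond orders sum to 4 (valence 4) → 0 H
  atom 10: Cl with explicit H count 0
  atom 11: C, bond orders sum to 4 (valence 4) → 0 H
  atom 12: C, bond orders sum to 1 (valence 4) → 3 H
  atom 13: O, bond orders sum to 2 (valence 2) → 0 H
Totals → C:8, H:7, Cl:1, O:4.
In Hill order: C8H7ClO4.

C8H7ClO4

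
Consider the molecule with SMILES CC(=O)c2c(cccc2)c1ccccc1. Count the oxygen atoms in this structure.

1

Scan the SMILES for O atoms (remember two-letter symbols like Cl and Br are single atoms).
Oxygen count: 1.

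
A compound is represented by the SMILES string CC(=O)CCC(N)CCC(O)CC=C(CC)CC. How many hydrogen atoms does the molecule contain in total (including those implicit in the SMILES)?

Walk through each heavy atom and fill implicit hydrogens from standard valence (C 4, N 3, O 2, S 2, halogen 1):
  atom 1: C, bond orders sum to 1 (valence 4) → 3 H
  atom 2: C, bond orders sum to 4 (valence 4) → 0 H
  atom 3: O, bond orders sum to 2 (valence 2) → 0 H
  atom 4: C, bond orders sum to 2 (valence 4) → 2 H
  atom 5: C, bond orders sum to 2 (valence 4) → 2 H
  atom 6: C, bond orders sum to 3 (valence 4) → 1 H
  atom 7: N, bond orders sum to 1 (valence 3) → 2 H
  atom 8: C, bond orders sum to 2 (valence 4) → 2 H
  atom 9: C, bond orders sum to 2 (valence 4) → 2 H
  atom 10: C, bond orders sum to 3 (valence 4) → 1 H
  atom 11: O, bond orders sum to 1 (valence 2) → 1 H
  atom 12: C, bond orders sum to 2 (valence 4) → 2 H
  atom 13: C, bond orders sum to 3 (valence 4) → 1 H
  atom 14: C, bond orders sum to 4 (valence 4) → 0 H
  atom 15: C, bond orders sum to 2 (valence 4) → 2 H
  atom 16: C, bond orders sum to 1 (valence 4) → 3 H
  atom 17: C, bond orders sum to 2 (valence 4) → 2 H
  atom 18: C, bond orders sum to 1 (valence 4) → 3 H
Total hydrogens: 29.

29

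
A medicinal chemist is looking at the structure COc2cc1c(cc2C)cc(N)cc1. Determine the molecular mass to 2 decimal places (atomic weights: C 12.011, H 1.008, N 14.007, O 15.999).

187.24 g/mol

First, the molecular formula is C12H13NO (counting implicit H from valence).
  C: 12 × 12.011 = 144.132
  H: 13 × 1.008 = 13.104
  N: 1 × 14.007 = 14.007
  O: 1 × 15.999 = 15.999
Sum: 12×12.011 + 13×1.008 + 1×14.007 + 1×15.999 = 187.242 → 187.24 g/mol.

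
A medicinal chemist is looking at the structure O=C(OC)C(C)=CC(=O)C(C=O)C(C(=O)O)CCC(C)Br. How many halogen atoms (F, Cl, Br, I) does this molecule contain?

1

Halogen atoms appear at heavy-atom position 21 (1×Br).
Other groups present: 1 aldehyde, 1 alkene, 1 carboxylic acid, 1 ester, 1 ketone.
Halogen count: 1.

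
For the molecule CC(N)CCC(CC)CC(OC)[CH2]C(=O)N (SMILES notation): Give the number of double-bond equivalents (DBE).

Degree of unsaturation = (number of rings) + (number of π bonds).
Ring closures in the SMILES: 0.
π bonds: 1 double bond (each 1 DoU) → 1 DoU from unsaturation.
Total DoU = 0 + 1 = 1.

1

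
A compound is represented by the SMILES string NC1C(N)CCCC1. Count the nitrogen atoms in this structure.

Scan the SMILES for N atoms (remember two-letter symbols like Cl and Br are single atoms).
Nitrogen count: 2.

2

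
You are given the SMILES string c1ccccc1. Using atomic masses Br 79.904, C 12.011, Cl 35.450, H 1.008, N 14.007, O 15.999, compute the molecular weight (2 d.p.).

First, the molecular formula is C6H6 (counting implicit H from valence).
  C: 6 × 12.011 = 72.066
  H: 6 × 1.008 = 6.048
Sum: 6×12.011 + 6×1.008 = 78.114 → 78.11 g/mol.

78.11 g/mol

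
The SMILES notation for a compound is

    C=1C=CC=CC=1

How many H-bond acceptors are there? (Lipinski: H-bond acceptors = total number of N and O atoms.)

N atoms: 0; O atoms: 0.
Lipinski HBA = 0 + 0 = 0.

0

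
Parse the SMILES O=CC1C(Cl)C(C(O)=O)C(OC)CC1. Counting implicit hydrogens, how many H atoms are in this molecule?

13

Walk through each heavy atom and fill implicit hydrogens from standard valence (C 4, N 3, O 2, S 2, halogen 1):
  atom 1: O, bond orders sum to 2 (valence 2) → 0 H
  atom 2: C, bond orders sum to 3 (valence 4) → 1 H
  atom 3: C, bond orders sum to 3 (valence 4) → 1 H
  atom 4: C, bond orders sum to 3 (valence 4) → 1 H
  atom 5: Cl (halogen, monovalent) → 0 H
  atom 6: C, bond orders sum to 3 (valence 4) → 1 H
  atom 7: C, bond orders sum to 4 (valence 4) → 0 H
  atom 8: O, bond orders sum to 1 (valence 2) → 1 H
  atom 9: O, bond orders sum to 2 (valence 2) → 0 H
  atom 10: C, bond orders sum to 3 (valence 4) → 1 H
  atom 11: O, bond orders sum to 2 (valence 2) → 0 H
  atom 12: C, bond orders sum to 1 (valence 4) → 3 H
  atom 13: C, bond orders sum to 2 (valence 4) → 2 H
  atom 14: C, bond orders sum to 2 (valence 4) → 2 H
Total hydrogens: 13.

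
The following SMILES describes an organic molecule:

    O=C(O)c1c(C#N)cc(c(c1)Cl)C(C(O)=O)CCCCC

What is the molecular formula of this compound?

C15H16ClNO4

Walk through each heavy atom and fill implicit hydrogens from standard valence (C 4, N 3, O 2, S 2, halogen 1); for lowercase aromatic atoms, an aromatic c carries 1 H when it has two neighbours and 0 H with three, and aromatic n carries 0 H:
  atom 1: O, bond orders sum to 2 (valence 2) → 0 H
  atom 2: C, bond orders sum to 4 (valence 4) → 0 H
  atom 3: O, bond orders sum to 1 (valence 2) → 1 H
  atom 4: aromatic c, 3 neighbours → 0 H
  atom 5: aromatic c, 3 neighbours → 0 H
  atom 6: C, bond orders sum to 4 (valence 4) → 0 H
  atom 7: N, bond orders sum to 3 (valence 3) → 0 H
  atom 8: aromatic c, 2 neighbours → 1 H
  atom 9: aromatic c, 3 neighbours → 0 H
  atom 10: aromatic c, 3 neighbours → 0 H
  atom 11: aromatic c, 2 neighbours → 1 H
  atom 12: Cl (halogen, monovalent) → 0 H
  atom 13: C, bond orders sum to 3 (valence 4) → 1 H
  atom 14: C, bond orders sum to 4 (valence 4) → 0 H
  atom 15: O, bond orders sum to 1 (valence 2) → 1 H
  atom 16: O, bond orders sum to 2 (valence 2) → 0 H
  atom 17: C, bond orders sum to 2 (valence 4) → 2 H
  atom 18: C, bond orders sum to 2 (valence 4) → 2 H
  atom 19: C, bond orders sum to 2 (valence 4) → 2 H
  atom 20: C, bond orders sum to 2 (valence 4) → 2 H
  atom 21: C, bond orders sum to 1 (valence 4) → 3 H
Totals → C:15, H:16, Cl:1, N:1, O:4.
In Hill order: C15H16ClNO4.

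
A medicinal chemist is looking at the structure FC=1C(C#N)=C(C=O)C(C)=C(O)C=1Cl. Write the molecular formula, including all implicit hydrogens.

Walk through each heavy atom and fill implicit hydrogens from standard valence (C 4, N 3, O 2, S 2, halogen 1):
  atom 1: F (halogen, monovalent) → 0 H
  atom 2: C, bond orders sum to 4 (valence 4) → 0 H
  atom 3: C, bond orders sum to 4 (valence 4) → 0 H
  atom 4: C, bond orders sum to 4 (valence 4) → 0 H
  atom 5: N, bond orders sum to 3 (valence 3) → 0 H
  atom 6: C, bond orders sum to 4 (valence 4) → 0 H
  atom 7: C, bond orders sum to 3 (valence 4) → 1 H
  atom 8: O, bond orders sum to 2 (valence 2) → 0 H
  atom 9: C, bond orders sum to 4 (valence 4) → 0 H
  atom 10: C, bond orders sum to 1 (valence 4) → 3 H
  atom 11: C, bond orders sum to 4 (valence 4) → 0 H
  atom 12: O, bond orders sum to 1 (valence 2) → 1 H
  atom 13: C, bond orders sum to 4 (valence 4) → 0 H
  atom 14: Cl (halogen, monovalent) → 0 H
Totals → C:9, H:5, Cl:1, F:1, N:1, O:2.
In Hill order: C9H5ClFNO2.

C9H5ClFNO2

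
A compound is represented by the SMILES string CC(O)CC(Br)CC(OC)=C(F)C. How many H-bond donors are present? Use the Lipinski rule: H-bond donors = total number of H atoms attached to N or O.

1

Donors: find every N or O and count the H atoms it carries.
  atom 3 (O): bond orders sum to 1 → 1 H
  atom 9 (O): bond orders sum to 2 → 0 H
Lipinski HBD = 1.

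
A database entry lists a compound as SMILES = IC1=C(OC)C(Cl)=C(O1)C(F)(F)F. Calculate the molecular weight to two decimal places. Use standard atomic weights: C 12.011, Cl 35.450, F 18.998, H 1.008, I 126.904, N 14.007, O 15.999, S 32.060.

326.44 g/mol

First, the molecular formula is C6H3ClF3IO2 (counting implicit H from valence).
  C: 6 × 12.011 = 72.066
  Cl: 1 × 35.450 = 35.450
  F: 3 × 18.998 = 56.994
  H: 3 × 1.008 = 3.024
  I: 1 × 126.904 = 126.904
  O: 2 × 15.999 = 31.998
Sum: 6×12.011 + 1×35.450 + 3×18.998 + 3×1.008 + 1×126.904 + 2×15.999 = 326.436 → 326.44 g/mol.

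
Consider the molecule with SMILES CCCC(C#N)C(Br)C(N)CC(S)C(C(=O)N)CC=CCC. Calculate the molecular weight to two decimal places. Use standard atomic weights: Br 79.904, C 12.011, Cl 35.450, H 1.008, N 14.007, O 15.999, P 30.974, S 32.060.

390.38 g/mol

First, the molecular formula is C16H28BrN3OS (counting implicit H from valence).
  Br: 1 × 79.904 = 79.904
  C: 16 × 12.011 = 192.176
  H: 28 × 1.008 = 28.224
  N: 3 × 14.007 = 42.021
  O: 1 × 15.999 = 15.999
  S: 1 × 32.060 = 32.060
Sum: 1×79.904 + 16×12.011 + 28×1.008 + 3×14.007 + 1×15.999 + 1×32.060 = 390.384 → 390.38 g/mol.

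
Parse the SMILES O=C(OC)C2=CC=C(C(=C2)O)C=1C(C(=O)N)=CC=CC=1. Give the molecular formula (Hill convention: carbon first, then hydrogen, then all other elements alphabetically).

Walk through each heavy atom and fill implicit hydrogens from standard valence (C 4, N 3, O 2, S 2, halogen 1):
  atom 1: O, bond orders sum to 2 (valence 2) → 0 H
  atom 2: C, bond orders sum to 4 (valence 4) → 0 H
  atom 3: O, bond orders sum to 2 (valence 2) → 0 H
  atom 4: C, bond orders sum to 1 (valence 4) → 3 H
  atom 5: C, bond orders sum to 4 (valence 4) → 0 H
  atom 6: C, bond orders sum to 3 (valence 4) → 1 H
  atom 7: C, bond orders sum to 3 (valence 4) → 1 H
  atom 8: C, bond orders sum to 4 (valence 4) → 0 H
  atom 9: C, bond orders sum to 4 (valence 4) → 0 H
  atom 10: C, bond orders sum to 3 (valence 4) → 1 H
  atom 11: O, bond orders sum to 1 (valence 2) → 1 H
  atom 12: C, bond orders sum to 4 (valence 4) → 0 H
  atom 13: C, bond orders sum to 4 (valence 4) → 0 H
  atom 14: C, bond orders sum to 4 (valence 4) → 0 H
  atom 15: O, bond orders sum to 2 (valence 2) → 0 H
  atom 16: N, bond orders sum to 1 (valence 3) → 2 H
  atom 17: C, bond orders sum to 3 (valence 4) → 1 H
  atom 18: C, bond orders sum to 3 (valence 4) → 1 H
  atom 19: C, bond orders sum to 3 (valence 4) → 1 H
  atom 20: C, bond orders sum to 3 (valence 4) → 1 H
Totals → C:15, H:13, N:1, O:4.
In Hill order: C15H13NO4.

C15H13NO4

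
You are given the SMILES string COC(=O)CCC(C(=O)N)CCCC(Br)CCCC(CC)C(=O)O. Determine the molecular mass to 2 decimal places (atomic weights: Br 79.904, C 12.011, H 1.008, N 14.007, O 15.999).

408.33 g/mol

First, the molecular formula is C17H30BrNO5 (counting implicit H from valence).
  Br: 1 × 79.904 = 79.904
  C: 17 × 12.011 = 204.187
  H: 30 × 1.008 = 30.240
  N: 1 × 14.007 = 14.007
  O: 5 × 15.999 = 79.995
Sum: 1×79.904 + 17×12.011 + 30×1.008 + 1×14.007 + 5×15.999 = 408.333 → 408.33 g/mol.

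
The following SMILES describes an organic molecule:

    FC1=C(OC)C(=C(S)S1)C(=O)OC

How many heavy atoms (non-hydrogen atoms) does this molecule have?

13

Every atom symbol written in the SMILES (organic subset) is one heavy atom; implicit H are not written.
Heavy atoms by element → C:7, F:1, O:3, S:2.
Total: 13.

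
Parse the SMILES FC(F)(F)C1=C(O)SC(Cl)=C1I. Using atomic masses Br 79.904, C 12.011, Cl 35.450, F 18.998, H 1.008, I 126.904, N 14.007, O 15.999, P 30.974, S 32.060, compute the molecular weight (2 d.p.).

328.47 g/mol

First, the molecular formula is C5HClF3IOS (counting implicit H from valence).
  C: 5 × 12.011 = 60.055
  Cl: 1 × 35.450 = 35.450
  F: 3 × 18.998 = 56.994
  H: 1 × 1.008 = 1.008
  I: 1 × 126.904 = 126.904
  O: 1 × 15.999 = 15.999
  S: 1 × 32.060 = 32.060
Sum: 5×12.011 + 1×35.450 + 3×18.998 + 1×1.008 + 1×126.904 + 1×15.999 + 1×32.060 = 328.470 → 328.47 g/mol.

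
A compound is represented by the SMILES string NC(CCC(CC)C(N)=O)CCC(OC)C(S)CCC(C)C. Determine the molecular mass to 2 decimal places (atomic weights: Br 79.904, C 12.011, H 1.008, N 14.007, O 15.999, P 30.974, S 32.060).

First, the molecular formula is C17H36N2O2S (counting implicit H from valence).
  C: 17 × 12.011 = 204.187
  H: 36 × 1.008 = 36.288
  N: 2 × 14.007 = 28.014
  O: 2 × 15.999 = 31.998
  S: 1 × 32.060 = 32.060
Sum: 17×12.011 + 36×1.008 + 2×14.007 + 2×15.999 + 1×32.060 = 332.547 → 332.55 g/mol.

332.55 g/mol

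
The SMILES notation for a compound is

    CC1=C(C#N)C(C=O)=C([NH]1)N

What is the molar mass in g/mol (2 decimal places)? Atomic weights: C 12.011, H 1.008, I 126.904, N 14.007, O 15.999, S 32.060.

149.15 g/mol

First, the molecular formula is C7H7N3O (counting implicit H from valence).
  C: 7 × 12.011 = 84.077
  H: 7 × 1.008 = 7.056
  N: 3 × 14.007 = 42.021
  O: 1 × 15.999 = 15.999
Sum: 7×12.011 + 7×1.008 + 3×14.007 + 1×15.999 = 149.153 → 149.15 g/mol.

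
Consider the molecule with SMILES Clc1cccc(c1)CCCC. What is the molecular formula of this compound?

C10H13Cl

Walk through each heavy atom and fill implicit hydrogens from standard valence (C 4, N 3, O 2, S 2, halogen 1); for lowercase aromatic atoms, an aromatic c carries 1 H when it has two neighbours and 0 H with three, and aromatic n carries 0 H:
  atom 1: Cl (halogen, monovalent) → 0 H
  atom 2: aromatic c, 3 neighbours → 0 H
  atom 3: aromatic c, 2 neighbours → 1 H
  atom 4: aromatic c, 2 neighbours → 1 H
  atom 5: aromatic c, 2 neighbours → 1 H
  atom 6: aromatic c, 3 neighbours → 0 H
  atom 7: aromatic c, 2 neighbours → 1 H
  atom 8: C, bond orders sum to 2 (valence 4) → 2 H
  atom 9: C, bond orders sum to 2 (valence 4) → 2 H
  atom 10: C, bond orders sum to 2 (valence 4) → 2 H
  atom 11: C, bond orders sum to 1 (valence 4) → 3 H
Totals → C:10, H:13, Cl:1.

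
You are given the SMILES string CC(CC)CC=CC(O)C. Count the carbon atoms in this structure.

Count every carbon token in the SMILES (each C, including those in ring-closure positions and inside branches).
Carbon count: 9.

9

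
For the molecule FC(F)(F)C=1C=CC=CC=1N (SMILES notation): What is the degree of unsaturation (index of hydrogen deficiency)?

Molecular formula: C7H6F3N.
DoU = (2C + 2 + N − H − X) / 2, where X is the halogen count and O/S are ignored.
    = (2·7 + 2 + 1 − 6 − 3) / 2 = 8 / 2 = 4.

4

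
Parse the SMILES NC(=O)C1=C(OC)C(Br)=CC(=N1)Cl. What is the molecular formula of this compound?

Walk through each heavy atom and fill implicit hydrogens from standard valence (C 4, N 3, O 2, S 2, halogen 1):
  atom 1: N, bond orders sum to 1 (valence 3) → 2 H
  atom 2: C, bond orders sum to 4 (valence 4) → 0 H
  atom 3: O, bond orders sum to 2 (valence 2) → 0 H
  atom 4: C, bond orders sum to 4 (valence 4) → 0 H
  atom 5: C, bond orders sum to 4 (valence 4) → 0 H
  atom 6: O, bond orders sum to 2 (valence 2) → 0 H
  atom 7: C, bond orders sum to 1 (valence 4) → 3 H
  atom 8: C, bond orders sum to 4 (valence 4) → 0 H
  atom 9: Br (halogen, monovalent) → 0 H
  atom 10: C, bond orders sum to 3 (valence 4) → 1 H
  atom 11: C, bond orders sum to 4 (valence 4) → 0 H
  atom 12: N, bond orders sum to 3 (valence 3) → 0 H
  atom 13: Cl (halogen, monovalent) → 0 H
Totals → C:7, H:6, Br:1, Cl:1, N:2, O:2.

C7H6BrClN2O2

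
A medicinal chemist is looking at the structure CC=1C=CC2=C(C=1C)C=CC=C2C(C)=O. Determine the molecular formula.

Walk through each heavy atom and fill implicit hydrogens from standard valence (C 4, N 3, O 2, S 2, halogen 1):
  atom 1: C, bond orders sum to 1 (valence 4) → 3 H
  atom 2: C, bond orders sum to 4 (valence 4) → 0 H
  atom 3: C, bond orders sum to 3 (valence 4) → 1 H
  atom 4: C, bond orders sum to 3 (valence 4) → 1 H
  atom 5: C, bond orders sum to 4 (valence 4) → 0 H
  atom 6: C, bond orders sum to 4 (valence 4) → 0 H
  atom 7: C, bond orders sum to 4 (valence 4) → 0 H
  atom 8: C, bond orders sum to 1 (valence 4) → 3 H
  atom 9: C, bond orders sum to 3 (valence 4) → 1 H
  atom 10: C, bond orders sum to 3 (valence 4) → 1 H
  atom 11: C, bond orders sum to 3 (valence 4) → 1 H
  atom 12: C, bond orders sum to 4 (valence 4) → 0 H
  atom 13: C, bond orders sum to 4 (valence 4) → 0 H
  atom 14: C, bond orders sum to 1 (valence 4) → 3 H
  atom 15: O, bond orders sum to 2 (valence 2) → 0 H
Totals → C:14, H:14, O:1.
In Hill order: C14H14O.

C14H14O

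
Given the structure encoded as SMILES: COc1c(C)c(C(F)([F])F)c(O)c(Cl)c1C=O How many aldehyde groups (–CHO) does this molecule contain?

1

The aldehyde motif appears at heavy-atom position 16 in the SMILES.
Other groups present: 1 ether, 1 hydroxyl.
Aldehyde count: 1.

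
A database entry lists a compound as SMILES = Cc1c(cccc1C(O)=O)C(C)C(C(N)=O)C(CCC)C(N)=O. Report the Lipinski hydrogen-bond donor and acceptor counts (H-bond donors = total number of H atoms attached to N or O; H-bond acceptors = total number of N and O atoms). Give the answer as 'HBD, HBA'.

5, 6

Donors: find every N or O and count the H atoms it carries.
  atom 9 (O): bond orders sum to 1 → 1 H
  atom 10 (O): bond orders sum to 2 → 0 H
  atom 15 (N): bond orders sum to 1 → 2 H
  atom 16 (O): bond orders sum to 2 → 0 H
  atom 22 (N): bond orders sum to 1 → 2 H
  atom 23 (O): bond orders sum to 2 → 0 H
Lipinski HBD = 5.
Acceptors: N atoms = 2, O atoms = 4 → HBA = 6.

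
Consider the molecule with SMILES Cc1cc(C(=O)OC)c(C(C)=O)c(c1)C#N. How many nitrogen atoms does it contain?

1

Scan the SMILES for N atoms (remember two-letter symbols like Cl and Br are single atoms).
Nitrogen count: 1.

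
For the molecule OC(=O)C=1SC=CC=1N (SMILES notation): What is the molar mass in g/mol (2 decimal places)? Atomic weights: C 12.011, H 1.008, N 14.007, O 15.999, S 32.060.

143.16 g/mol

First, the molecular formula is C5H5NO2S (counting implicit H from valence).
  C: 5 × 12.011 = 60.055
  H: 5 × 1.008 = 5.040
  N: 1 × 14.007 = 14.007
  O: 2 × 15.999 = 31.998
  S: 1 × 32.060 = 32.060
Sum: 5×12.011 + 5×1.008 + 1×14.007 + 2×15.999 + 1×32.060 = 143.160 → 143.16 g/mol.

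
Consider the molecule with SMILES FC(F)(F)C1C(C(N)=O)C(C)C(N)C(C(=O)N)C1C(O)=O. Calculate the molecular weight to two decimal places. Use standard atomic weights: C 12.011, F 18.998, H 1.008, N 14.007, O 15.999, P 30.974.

311.26 g/mol

First, the molecular formula is C11H16F3N3O4 (counting implicit H from valence).
  C: 11 × 12.011 = 132.121
  F: 3 × 18.998 = 56.994
  H: 16 × 1.008 = 16.128
  N: 3 × 14.007 = 42.021
  O: 4 × 15.999 = 63.996
Sum: 11×12.011 + 3×18.998 + 16×1.008 + 3×14.007 + 4×15.999 = 311.260 → 311.26 g/mol.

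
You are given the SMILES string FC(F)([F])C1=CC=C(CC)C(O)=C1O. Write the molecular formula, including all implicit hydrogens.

Walk through each heavy atom and fill implicit hydrogens from standard valence (C 4, N 3, O 2, S 2, halogen 1):
  atom 1: F (halogen, monovalent) → 0 H
  atom 2: C, bond orders sum to 4 (valence 4) → 0 H
  atom 3: F (halogen, monovalent) → 0 H
  atom 4: F with explicit H count 0
  atom 5: C, bond orders sum to 4 (valence 4) → 0 H
  atom 6: C, bond orders sum to 3 (valence 4) → 1 H
  atom 7: C, bond orders sum to 3 (valence 4) → 1 H
  atom 8: C, bond orders sum to 4 (valence 4) → 0 H
  atom 9: C, bond orders sum to 2 (valence 4) → 2 H
  atom 10: C, bond orders sum to 1 (valence 4) → 3 H
  atom 11: C, bond orders sum to 4 (valence 4) → 0 H
  atom 12: O, bond orders sum to 1 (valence 2) → 1 H
  atom 13: C, bond orders sum to 4 (valence 4) → 0 H
  atom 14: O, bond orders sum to 1 (valence 2) → 1 H
Totals → C:9, H:9, F:3, O:2.

C9H9F3O2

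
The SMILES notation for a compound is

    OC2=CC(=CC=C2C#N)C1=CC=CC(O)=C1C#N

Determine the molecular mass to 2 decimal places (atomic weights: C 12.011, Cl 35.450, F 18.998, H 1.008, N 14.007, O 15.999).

236.23 g/mol

First, the molecular formula is C14H8N2O2 (counting implicit H from valence).
  C: 14 × 12.011 = 168.154
  H: 8 × 1.008 = 8.064
  N: 2 × 14.007 = 28.014
  O: 2 × 15.999 = 31.998
Sum: 14×12.011 + 8×1.008 + 2×14.007 + 2×15.999 = 236.230 → 236.23 g/mol.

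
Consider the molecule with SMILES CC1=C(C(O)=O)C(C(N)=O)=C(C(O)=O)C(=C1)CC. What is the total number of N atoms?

1

Scan the SMILES for N atoms (remember two-letter symbols like Cl and Br are single atoms).
Nitrogen count: 1.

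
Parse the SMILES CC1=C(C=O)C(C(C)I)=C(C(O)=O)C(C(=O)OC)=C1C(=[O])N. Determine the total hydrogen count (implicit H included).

14

Walk through each heavy atom and fill implicit hydrogens from standard valence (C 4, N 3, O 2, S 2, halogen 1):
  atom 1: C, bond orders sum to 1 (valence 4) → 3 H
  atom 2: C, bond orders sum to 4 (valence 4) → 0 H
  atom 3: C, bond orders sum to 4 (valence 4) → 0 H
  atom 4: C, bond orders sum to 3 (valence 4) → 1 H
  atom 5: O, bond orders sum to 2 (valence 2) → 0 H
  atom 6: C, bond orders sum to 4 (valence 4) → 0 H
  atom 7: C, bond orders sum to 3 (valence 4) → 1 H
  atom 8: C, bond orders sum to 1 (valence 4) → 3 H
  atom 9: I (halogen, monovalent) → 0 H
  atom 10: C, bond orders sum to 4 (valence 4) → 0 H
  atom 11: C, bond orders sum to 4 (valence 4) → 0 H
  atom 12: O, bond orders sum to 1 (valence 2) → 1 H
  atom 13: O, bond orders sum to 2 (valence 2) → 0 H
  atom 14: C, bond orders sum to 4 (valence 4) → 0 H
  atom 15: C, bond orders sum to 4 (valence 4) → 0 H
  atom 16: O, bond orders sum to 2 (valence 2) → 0 H
  atom 17: O, bond orders sum to 2 (valence 2) → 0 H
  atom 18: C, bond orders sum to 1 (valence 4) → 3 H
  atom 19: C, bond orders sum to 4 (valence 4) → 0 H
  atom 20: C, bond orders sum to 4 (valence 4) → 0 H
  atom 21: O with explicit H count 0
  atom 22: N, bond orders sum to 1 (valence 3) → 2 H
Total hydrogens: 14.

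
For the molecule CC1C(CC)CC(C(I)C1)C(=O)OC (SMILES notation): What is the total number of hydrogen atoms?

19

Walk through each heavy atom and fill implicit hydrogens from standard valence (C 4, N 3, O 2, S 2, halogen 1):
  atom 1: C, bond orders sum to 1 (valence 4) → 3 H
  atom 2: C, bond orders sum to 3 (valence 4) → 1 H
  atom 3: C, bond orders sum to 3 (valence 4) → 1 H
  atom 4: C, bond orders sum to 2 (valence 4) → 2 H
  atom 5: C, bond orders sum to 1 (valence 4) → 3 H
  atom 6: C, bond orders sum to 2 (valence 4) → 2 H
  atom 7: C, bond orders sum to 3 (valence 4) → 1 H
  atom 8: C, bond orders sum to 3 (valence 4) → 1 H
  atom 9: I (halogen, monovalent) → 0 H
  atom 10: C, bond orders sum to 2 (valence 4) → 2 H
  atom 11: C, bond orders sum to 4 (valence 4) → 0 H
  atom 12: O, bond orders sum to 2 (valence 2) → 0 H
  atom 13: O, bond orders sum to 2 (valence 2) → 0 H
  atom 14: C, bond orders sum to 1 (valence 4) → 3 H
Total hydrogens: 19.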